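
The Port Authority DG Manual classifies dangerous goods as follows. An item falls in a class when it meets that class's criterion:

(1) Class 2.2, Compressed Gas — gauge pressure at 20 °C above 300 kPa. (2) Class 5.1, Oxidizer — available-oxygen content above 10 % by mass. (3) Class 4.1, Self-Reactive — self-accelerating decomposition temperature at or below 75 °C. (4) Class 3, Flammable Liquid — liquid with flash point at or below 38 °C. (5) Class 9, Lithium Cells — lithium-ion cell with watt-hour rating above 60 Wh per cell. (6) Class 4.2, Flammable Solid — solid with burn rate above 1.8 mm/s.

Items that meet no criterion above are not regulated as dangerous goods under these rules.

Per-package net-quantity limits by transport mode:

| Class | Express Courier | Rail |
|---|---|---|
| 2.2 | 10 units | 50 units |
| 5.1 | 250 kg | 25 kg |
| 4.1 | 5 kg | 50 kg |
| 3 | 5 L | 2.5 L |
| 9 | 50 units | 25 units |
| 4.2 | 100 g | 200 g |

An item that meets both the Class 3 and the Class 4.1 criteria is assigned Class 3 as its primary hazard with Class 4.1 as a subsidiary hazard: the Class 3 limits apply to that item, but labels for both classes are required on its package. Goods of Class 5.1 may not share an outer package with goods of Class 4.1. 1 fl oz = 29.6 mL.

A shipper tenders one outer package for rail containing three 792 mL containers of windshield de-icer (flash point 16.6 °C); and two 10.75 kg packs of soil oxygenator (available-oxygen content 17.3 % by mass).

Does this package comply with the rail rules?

Yes

With flash point 16.6 °C (≤ 38 °C), the windshield de-icer falls in Class 3.
The soil oxygenator has available-oxygen content 17.3 % by mass, which is > 10 % by mass, so it is Class 5.1 (Oxidizer).
Class 5.1 quantity: two 10.75 kg packs = 21.5 kg.
21.5 kg is within the rail limit of 25 kg for Class 5.1.
Class 3 quantity: three 792 mL containers = 2.376 L.
That is within the Class 3 rail limit of 2.5 L.
The segregation rule (Class 5.1 with Class 4.1) does not apply to Class 5.1 with Class 3.
Every hazard class is within its rail limit and no segregation rule is violated.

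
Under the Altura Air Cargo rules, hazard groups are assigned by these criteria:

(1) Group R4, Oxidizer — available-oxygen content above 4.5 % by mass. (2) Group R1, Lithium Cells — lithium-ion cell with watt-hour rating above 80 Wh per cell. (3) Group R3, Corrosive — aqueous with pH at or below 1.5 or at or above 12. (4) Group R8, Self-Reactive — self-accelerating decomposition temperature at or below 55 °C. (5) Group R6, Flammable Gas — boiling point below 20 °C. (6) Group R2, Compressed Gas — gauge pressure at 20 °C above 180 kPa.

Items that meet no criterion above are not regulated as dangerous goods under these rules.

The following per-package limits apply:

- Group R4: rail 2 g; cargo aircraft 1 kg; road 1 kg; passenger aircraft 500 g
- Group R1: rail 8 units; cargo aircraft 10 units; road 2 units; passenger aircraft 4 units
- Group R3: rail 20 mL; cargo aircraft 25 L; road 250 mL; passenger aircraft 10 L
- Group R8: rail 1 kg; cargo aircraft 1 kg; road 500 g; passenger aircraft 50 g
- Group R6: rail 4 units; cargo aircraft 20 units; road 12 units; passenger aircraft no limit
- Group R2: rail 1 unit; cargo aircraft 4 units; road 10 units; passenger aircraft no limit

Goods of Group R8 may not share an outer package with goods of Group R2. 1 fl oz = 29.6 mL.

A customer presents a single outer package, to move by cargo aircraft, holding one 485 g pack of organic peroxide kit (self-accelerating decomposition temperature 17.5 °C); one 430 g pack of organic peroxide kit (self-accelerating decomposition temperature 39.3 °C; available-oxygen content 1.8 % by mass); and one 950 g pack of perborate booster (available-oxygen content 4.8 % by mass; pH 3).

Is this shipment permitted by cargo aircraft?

Self-accelerating decomposition temperature 17.5 °C meets the Group R8 criterion (Self-Reactive), so the organic peroxide kit is Group R8.
Organic peroxide kit: self-accelerating decomposition temperature 39.3 °C ≤ 55 °C → Group R8 (Self-Reactive).
Perborate booster: available-oxygen content 4.8 % by mass > 4.5 % by mass → Group R4 (Oxidizer).
Group R8 net quantity: 485 g + 430 g = 915 g.
915 g ≤ 1 kg (cargo aircraft limit, Group R8) — within limit.
Group R4 quantity: 950 g.
950 g ≤ 1 kg (cargo aircraft limit, Group R4) — within limit.
The segregation rule (Group R8 with Group R2) does not apply to Group R8 with Group R4.
Every hazard group is within its cargo aircraft limit and no segregation rule is violated.

Yes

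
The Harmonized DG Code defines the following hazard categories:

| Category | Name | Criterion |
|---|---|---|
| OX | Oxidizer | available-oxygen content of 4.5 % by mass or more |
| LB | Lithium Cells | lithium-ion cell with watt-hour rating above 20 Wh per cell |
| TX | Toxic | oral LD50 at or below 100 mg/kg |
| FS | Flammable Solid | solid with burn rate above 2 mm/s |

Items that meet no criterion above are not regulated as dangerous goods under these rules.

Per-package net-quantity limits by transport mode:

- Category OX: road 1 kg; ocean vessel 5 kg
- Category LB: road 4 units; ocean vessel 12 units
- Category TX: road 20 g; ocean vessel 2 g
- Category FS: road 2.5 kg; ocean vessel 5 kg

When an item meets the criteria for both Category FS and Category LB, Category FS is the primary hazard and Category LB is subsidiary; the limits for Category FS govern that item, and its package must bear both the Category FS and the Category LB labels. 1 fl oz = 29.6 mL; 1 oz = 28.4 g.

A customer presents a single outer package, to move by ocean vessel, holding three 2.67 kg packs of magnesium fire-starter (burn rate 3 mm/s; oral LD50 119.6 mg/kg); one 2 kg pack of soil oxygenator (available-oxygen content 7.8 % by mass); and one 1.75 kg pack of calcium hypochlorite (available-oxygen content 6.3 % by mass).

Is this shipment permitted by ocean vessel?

No

Magnesium fire-starter: burn rate 3 mm/s > 2 mm/s → Category FS (Flammable Solid).
With available-oxygen content 7.8 % by mass (≥ 4.5 % by mass), the soil oxygenator falls in Category OX.
Available-oxygen content 6.3 % by mass meets the Category OX criterion (Oxidizer), so the calcium hypochlorite is Category OX.
Category OX net quantity: 2 kg + 1.75 kg = 3.75 kg.
That is within the Category OX ocean vessel limit of 5 kg.
Category FS quantity: three 2.67 kg packs = 8.01 kg.
8.01 kg exceeds the ocean vessel limit of 5 kg for Category FS.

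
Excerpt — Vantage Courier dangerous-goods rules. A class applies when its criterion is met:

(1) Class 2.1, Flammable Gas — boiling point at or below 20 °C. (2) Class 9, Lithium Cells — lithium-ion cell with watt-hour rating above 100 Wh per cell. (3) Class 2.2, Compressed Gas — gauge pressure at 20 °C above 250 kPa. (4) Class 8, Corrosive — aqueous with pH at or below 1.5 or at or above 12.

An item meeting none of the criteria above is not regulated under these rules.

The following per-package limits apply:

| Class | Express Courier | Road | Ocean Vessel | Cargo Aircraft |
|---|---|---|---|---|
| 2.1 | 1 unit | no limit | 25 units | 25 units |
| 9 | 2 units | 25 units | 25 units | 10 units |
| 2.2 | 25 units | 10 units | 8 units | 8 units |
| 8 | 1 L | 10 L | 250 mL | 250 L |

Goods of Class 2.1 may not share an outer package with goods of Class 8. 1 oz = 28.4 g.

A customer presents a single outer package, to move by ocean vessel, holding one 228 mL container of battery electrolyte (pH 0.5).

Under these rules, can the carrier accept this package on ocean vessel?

Yes

Battery electrolyte: pH 0.5 ≤ 1.5 → Class 8 (Corrosive).
Class 8 quantity: 228 mL.
That is within the Class 8 ocean vessel limit of 250 mL.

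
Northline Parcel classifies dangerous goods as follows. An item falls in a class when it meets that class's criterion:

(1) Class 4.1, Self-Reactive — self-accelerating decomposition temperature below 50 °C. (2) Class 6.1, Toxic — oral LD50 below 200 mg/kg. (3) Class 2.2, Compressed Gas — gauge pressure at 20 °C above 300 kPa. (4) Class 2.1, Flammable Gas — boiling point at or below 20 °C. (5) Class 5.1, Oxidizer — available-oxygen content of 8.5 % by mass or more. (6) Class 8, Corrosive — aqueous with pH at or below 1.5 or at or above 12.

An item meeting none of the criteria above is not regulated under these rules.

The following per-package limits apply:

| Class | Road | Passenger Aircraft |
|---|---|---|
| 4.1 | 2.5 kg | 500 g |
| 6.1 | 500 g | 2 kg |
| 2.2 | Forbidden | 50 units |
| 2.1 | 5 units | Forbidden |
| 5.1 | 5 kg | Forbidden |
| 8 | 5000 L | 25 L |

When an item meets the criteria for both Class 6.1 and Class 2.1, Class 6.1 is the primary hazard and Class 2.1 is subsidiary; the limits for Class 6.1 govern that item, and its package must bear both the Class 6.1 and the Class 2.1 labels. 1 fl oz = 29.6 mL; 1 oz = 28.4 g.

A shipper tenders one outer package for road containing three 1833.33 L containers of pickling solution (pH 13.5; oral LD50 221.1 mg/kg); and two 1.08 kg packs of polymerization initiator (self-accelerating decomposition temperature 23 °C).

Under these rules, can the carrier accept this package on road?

pH 13.5 meets the Class 8 criterion (Corrosive), so the pickling solution is Class 8.
Self-accelerating decomposition temperature 23 °C meets the Class 4.1 criterion (Self-Reactive), so the polymerization initiator is Class 4.1.
Class 8 quantity: three 1833.33 L containers = 5499.99 L.
5499.99 L > 5000 L (road limit, Class 8) — over the limit.
Class 4.1 quantity: two 1.08 kg packs = 2.16 kg.
2.16 kg ≤ 2.5 kg (road limit, Class 4.1) — within limit.

No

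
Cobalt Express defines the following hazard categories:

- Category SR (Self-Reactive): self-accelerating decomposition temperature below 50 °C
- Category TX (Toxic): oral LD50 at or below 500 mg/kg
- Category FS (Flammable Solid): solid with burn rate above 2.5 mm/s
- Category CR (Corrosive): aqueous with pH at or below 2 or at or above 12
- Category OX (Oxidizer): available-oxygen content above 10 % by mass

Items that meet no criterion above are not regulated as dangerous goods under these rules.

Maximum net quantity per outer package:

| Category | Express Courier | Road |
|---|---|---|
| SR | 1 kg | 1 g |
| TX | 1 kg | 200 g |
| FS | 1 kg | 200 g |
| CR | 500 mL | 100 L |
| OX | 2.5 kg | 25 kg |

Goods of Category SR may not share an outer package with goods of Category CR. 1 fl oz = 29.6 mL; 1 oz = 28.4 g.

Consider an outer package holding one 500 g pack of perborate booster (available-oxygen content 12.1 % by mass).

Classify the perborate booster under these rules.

Category OX

The perborate booster has available-oxygen content 12.1 % by mass, which is > 10 % by mass, so it is Category OX (Oxidizer).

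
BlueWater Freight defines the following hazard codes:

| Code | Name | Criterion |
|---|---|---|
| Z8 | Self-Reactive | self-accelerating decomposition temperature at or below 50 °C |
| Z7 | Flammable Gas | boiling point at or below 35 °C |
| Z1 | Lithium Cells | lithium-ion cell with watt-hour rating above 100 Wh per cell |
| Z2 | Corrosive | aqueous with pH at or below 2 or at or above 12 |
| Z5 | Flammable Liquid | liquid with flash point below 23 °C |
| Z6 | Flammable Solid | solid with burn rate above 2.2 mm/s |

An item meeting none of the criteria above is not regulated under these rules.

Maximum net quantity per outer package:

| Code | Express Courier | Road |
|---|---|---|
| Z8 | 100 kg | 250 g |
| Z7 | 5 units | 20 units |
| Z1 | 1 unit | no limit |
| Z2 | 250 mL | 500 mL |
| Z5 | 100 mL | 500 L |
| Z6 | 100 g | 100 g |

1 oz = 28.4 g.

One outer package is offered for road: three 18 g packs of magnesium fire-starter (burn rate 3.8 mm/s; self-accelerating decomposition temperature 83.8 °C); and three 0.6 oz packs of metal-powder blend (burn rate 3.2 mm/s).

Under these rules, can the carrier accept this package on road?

No

With burn rate 3.8 mm/s (> 2.2 mm/s), the magnesium fire-starter falls in Code Z6.
Metal-powder blend: burn rate 3.2 mm/s > 2.2 mm/s → Code Z6 (Flammable Solid).
Total Code Z6: (three 18 g packs = 54 g) + (three 0.6 oz packs = 51.12 g) = 105.12 g.
105.12 g exceeds the road limit of 100 g for Code Z6.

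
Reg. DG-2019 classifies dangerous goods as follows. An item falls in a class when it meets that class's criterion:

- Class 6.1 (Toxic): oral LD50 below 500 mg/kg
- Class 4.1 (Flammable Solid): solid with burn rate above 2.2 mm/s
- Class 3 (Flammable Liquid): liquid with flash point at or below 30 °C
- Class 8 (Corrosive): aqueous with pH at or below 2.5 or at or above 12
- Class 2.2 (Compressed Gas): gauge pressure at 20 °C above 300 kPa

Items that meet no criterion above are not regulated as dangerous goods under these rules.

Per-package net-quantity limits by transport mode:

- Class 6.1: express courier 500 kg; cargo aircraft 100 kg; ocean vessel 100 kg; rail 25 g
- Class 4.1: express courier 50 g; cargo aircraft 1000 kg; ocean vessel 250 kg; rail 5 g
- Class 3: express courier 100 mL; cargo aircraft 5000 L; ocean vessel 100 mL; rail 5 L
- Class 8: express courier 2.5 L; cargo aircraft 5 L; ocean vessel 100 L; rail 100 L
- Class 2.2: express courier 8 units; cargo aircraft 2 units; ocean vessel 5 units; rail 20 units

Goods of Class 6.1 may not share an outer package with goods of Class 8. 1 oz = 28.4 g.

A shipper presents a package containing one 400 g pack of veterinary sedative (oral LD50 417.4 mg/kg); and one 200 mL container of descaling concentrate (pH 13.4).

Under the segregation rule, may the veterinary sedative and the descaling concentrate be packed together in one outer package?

The veterinary sedative has oral LD50 417.4 mg/kg, which is < 500 mg/kg, so it is Class 6.1 (Toxic).
Descaling concentrate: pH 13.4 ≥ 12 → Class 8 (Corrosive).
Class 6.1 and Class 8 may not share an outer package.

No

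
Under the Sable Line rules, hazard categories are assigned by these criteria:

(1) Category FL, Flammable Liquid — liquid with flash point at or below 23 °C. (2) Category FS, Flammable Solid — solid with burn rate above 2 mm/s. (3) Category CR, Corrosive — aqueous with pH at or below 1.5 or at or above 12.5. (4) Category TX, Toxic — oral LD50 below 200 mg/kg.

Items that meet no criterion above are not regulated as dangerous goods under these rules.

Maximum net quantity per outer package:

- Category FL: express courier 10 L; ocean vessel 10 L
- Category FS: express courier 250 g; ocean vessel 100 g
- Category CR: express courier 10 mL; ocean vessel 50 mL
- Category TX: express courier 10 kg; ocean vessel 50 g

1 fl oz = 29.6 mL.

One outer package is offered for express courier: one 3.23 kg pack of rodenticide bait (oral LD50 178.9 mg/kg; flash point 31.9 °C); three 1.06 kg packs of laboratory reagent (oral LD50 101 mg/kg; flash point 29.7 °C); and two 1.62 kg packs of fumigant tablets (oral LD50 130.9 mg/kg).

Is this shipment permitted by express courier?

Yes

Rodenticide bait: oral LD50 178.9 mg/kg < 200 mg/kg → Category TX (Toxic).
With oral LD50 101 mg/kg (< 200 mg/kg), the laboratory reagent falls in Category TX.
With oral LD50 130.9 mg/kg (< 200 mg/kg), the fumigant tablets fall in Category TX.
Total Category TX: 3.23 kg + (three 1.06 kg packs = 3.18 kg) + (two 1.62 kg packs = 3.24 kg) = 9.65 kg.
9.65 kg is within the express courier limit of 10 kg for Category TX.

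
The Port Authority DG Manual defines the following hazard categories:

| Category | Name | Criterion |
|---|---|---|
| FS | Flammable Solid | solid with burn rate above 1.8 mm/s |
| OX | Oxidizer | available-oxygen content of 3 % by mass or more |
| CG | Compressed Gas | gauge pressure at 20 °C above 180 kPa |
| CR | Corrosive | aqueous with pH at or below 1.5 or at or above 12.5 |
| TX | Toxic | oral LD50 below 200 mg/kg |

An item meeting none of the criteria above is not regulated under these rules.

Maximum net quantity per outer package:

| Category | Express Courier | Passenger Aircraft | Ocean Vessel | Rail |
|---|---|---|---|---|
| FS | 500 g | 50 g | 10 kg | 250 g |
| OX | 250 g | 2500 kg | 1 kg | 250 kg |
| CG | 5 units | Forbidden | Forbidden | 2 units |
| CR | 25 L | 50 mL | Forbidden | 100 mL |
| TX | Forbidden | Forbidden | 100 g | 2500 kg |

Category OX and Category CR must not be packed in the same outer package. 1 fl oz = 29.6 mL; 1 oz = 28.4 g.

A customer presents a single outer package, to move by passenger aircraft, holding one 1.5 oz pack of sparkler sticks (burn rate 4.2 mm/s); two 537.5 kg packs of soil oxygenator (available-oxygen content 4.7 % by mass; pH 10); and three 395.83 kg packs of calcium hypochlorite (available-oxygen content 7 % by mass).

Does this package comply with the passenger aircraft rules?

Sparkler sticks: burn rate 4.2 mm/s > 1.8 mm/s → Category FS (Flammable Solid).
With available-oxygen content 4.7 % by mass (≥ 3 % by mass), the soil oxygenator falls in Category OX.
Available-oxygen content 7 % by mass meets the Category OX criterion (Oxidizer), so the calcium hypochlorite is Category OX.
Total Category OX: (two 537.5 kg packs = 1075 kg) + (three 395.83 kg packs = 1187.49 kg) = 2262.49 kg.
2262.49 kg is within the passenger aircraft limit of 2500 kg for Category OX.
Category FS quantity: one 1.5 oz pack = 42.6 g.
42.6 g is within the passenger aircraft limit of 50 g for Category FS.
The segregation rule (Category OX with Category CR) does not apply to Category OX with Category FS.
Every hazard category is within its passenger aircraft limit and no segregation rule is violated.

Yes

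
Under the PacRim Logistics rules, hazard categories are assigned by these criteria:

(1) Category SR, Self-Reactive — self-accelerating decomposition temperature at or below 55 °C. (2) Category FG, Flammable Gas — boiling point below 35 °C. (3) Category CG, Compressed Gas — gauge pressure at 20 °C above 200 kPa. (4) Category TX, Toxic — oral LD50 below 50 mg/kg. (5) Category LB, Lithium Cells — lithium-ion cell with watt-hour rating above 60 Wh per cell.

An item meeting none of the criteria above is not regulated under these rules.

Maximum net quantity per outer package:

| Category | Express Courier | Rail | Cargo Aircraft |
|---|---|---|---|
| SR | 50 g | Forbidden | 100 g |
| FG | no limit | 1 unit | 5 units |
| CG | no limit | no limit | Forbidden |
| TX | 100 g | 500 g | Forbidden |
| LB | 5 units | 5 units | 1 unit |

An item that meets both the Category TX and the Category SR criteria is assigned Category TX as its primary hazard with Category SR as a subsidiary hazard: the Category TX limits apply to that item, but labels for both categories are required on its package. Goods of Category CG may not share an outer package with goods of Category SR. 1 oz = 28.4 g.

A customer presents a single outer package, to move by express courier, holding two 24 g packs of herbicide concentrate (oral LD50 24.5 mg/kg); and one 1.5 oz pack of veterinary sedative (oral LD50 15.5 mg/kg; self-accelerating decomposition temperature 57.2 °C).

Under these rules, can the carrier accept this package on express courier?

Herbicide concentrate: oral LD50 24.5 mg/kg < 50 mg/kg → Category TX (Toxic).
The veterinary sedative has oral LD50 15.5 mg/kg, which is < 50 mg/kg, so it is Category TX (Toxic).
Category TX net quantity: (two 24 g packs = 48 g) + (one 1.5 oz pack = 42.6 g) = 90.6 g.
That is within the Category TX express courier limit of 100 g.

Yes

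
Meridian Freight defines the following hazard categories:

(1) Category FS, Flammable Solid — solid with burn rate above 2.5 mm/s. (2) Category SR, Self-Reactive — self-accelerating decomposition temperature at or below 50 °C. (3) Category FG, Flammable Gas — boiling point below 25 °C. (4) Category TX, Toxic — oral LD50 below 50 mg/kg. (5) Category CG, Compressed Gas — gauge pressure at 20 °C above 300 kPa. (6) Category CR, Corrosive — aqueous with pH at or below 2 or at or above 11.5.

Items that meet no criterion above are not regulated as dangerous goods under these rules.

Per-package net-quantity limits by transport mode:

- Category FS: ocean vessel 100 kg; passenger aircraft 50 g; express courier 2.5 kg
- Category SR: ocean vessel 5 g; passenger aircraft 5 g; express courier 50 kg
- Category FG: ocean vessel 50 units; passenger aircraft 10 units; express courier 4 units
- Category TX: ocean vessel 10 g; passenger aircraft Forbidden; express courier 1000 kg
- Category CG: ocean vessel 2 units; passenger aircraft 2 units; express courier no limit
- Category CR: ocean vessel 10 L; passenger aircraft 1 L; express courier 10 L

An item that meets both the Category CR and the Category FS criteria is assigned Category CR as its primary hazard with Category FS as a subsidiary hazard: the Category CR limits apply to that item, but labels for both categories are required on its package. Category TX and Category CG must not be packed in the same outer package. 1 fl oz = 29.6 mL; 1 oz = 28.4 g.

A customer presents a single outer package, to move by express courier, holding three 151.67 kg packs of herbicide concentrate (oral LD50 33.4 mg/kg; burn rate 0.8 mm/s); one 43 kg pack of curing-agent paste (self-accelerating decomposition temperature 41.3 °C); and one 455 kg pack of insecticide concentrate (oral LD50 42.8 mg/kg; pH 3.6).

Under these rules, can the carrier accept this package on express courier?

Yes

The herbicide concentrate has oral LD50 33.4 mg/kg, which is < 50 mg/kg, so it is Category TX (Toxic).
Curing-agent paste: self-accelerating decomposition temperature 41.3 °C ≤ 50 °C → Category SR (Self-Reactive).
With oral LD50 42.8 mg/kg (< 50 mg/kg), the insecticide concentrate falls in Category TX.
Category TX net quantity: (three 151.67 kg packs = 455.01 kg) + 455 kg = 910.01 kg.
910.01 kg is within the express courier limit of 1000 kg for Category TX.
Category SR quantity: 43 kg.
43 kg ≤ 50 kg (express courier limit, Category SR) — within limit.
The segregation rule (Category TX with Category CG) does not apply to Category TX with Category SR.
Every hazard category is within its express courier limit and no segregation rule is violated.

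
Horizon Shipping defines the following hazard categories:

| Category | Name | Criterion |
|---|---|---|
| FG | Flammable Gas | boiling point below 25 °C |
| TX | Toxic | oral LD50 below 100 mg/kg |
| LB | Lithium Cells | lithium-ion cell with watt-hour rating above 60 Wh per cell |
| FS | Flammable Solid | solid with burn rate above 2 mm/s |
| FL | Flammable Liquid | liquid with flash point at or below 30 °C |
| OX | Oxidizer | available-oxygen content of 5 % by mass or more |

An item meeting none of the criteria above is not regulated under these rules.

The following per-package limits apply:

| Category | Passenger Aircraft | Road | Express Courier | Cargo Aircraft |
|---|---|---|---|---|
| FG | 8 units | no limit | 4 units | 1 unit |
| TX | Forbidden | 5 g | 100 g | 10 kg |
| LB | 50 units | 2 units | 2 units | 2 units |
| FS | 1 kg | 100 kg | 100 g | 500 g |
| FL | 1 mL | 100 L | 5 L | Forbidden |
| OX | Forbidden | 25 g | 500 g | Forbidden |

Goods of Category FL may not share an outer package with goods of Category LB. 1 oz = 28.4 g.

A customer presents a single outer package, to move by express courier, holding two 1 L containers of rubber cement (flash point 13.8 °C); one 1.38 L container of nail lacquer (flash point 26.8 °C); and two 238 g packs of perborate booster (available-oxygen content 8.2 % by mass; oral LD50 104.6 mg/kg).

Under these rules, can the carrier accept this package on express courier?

With flash point 13.8 °C (≤ 30 °C), the rubber cement falls in Category FL.
Flash point 26.8 °C meets the Category FL criterion (Flammable Liquid), so the nail lacquer is Category FL.
Available-oxygen content 8.2 % by mass meets the Category OX criterion (Oxidizer), so the perborate booster is Category OX.
Total Category FL: (two 1 L containers = 2 L) + 1.38 L = 3.38 L.
3.38 L ≤ 5 L (express courier limit, Category FL) — within limit.
Category OX quantity: two 238 g packs = 476 g.
That is within the Category OX express courier limit of 500 g.
The segregation rule (Category FL with Category LB) does not apply to Category FL with Category OX.
Every hazard category is within its express courier limit and no segregation rule is violated.

Yes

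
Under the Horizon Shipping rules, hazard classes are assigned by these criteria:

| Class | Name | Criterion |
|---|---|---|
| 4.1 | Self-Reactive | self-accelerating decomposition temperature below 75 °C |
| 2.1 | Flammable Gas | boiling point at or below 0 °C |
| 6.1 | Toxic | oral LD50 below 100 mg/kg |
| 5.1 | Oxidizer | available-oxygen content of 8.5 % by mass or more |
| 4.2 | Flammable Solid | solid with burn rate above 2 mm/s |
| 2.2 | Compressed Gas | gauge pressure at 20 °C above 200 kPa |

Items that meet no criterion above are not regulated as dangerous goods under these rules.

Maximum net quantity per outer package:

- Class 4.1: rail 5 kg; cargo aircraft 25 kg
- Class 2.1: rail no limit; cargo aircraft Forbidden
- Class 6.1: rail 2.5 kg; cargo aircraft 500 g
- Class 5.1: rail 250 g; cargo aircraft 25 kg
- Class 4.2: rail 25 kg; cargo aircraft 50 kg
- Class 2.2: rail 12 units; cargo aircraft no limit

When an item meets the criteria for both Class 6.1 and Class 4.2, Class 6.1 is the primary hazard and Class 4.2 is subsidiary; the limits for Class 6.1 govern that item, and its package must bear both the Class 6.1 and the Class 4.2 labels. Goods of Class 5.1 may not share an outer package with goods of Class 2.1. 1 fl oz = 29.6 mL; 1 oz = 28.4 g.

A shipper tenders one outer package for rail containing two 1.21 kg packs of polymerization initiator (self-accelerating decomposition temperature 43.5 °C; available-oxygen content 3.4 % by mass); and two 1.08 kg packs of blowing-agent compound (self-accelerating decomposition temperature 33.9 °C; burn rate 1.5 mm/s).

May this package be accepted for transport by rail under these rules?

Yes

Self-accelerating decomposition temperature 43.5 °C meets the Class 4.1 criterion (Self-Reactive), so the polymerization initiator is Class 4.1.
Blowing-agent compound: self-accelerating decomposition temperature 33.9 °C < 75 °C → Class 4.1 (Self-Reactive).
Total Class 4.1: (two 1.21 kg packs = 2.42 kg) + (two 1.08 kg packs = 2.16 kg) = 4.58 kg.
4.58 kg is within the rail limit of 5 kg for Class 4.1.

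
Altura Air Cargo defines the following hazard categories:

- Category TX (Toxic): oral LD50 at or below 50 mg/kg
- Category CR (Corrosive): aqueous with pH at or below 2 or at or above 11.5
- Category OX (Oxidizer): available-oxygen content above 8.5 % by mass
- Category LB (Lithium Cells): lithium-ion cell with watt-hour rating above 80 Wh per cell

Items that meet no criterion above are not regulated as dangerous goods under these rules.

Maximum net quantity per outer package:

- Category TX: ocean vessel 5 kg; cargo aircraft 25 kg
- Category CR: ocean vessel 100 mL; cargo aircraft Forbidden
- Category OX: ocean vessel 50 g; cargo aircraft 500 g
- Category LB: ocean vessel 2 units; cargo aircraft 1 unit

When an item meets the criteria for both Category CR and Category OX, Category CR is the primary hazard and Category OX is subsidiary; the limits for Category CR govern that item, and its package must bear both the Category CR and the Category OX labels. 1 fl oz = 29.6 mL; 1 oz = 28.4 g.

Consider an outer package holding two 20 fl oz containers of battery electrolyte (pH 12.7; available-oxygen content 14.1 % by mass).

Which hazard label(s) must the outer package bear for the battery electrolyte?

Battery electrolyte: pH 12.7 ≥ 11.5 → Category CR (Corrosive).
Battery electrolyte: available-oxygen content 14.1 % by mass > 8.5 % by mass → Category OX (Oxidizer).
By the precedence rule Category CR is primary and Category OX is subsidiary, and that rule requires both labels on the package.

Category CR and OX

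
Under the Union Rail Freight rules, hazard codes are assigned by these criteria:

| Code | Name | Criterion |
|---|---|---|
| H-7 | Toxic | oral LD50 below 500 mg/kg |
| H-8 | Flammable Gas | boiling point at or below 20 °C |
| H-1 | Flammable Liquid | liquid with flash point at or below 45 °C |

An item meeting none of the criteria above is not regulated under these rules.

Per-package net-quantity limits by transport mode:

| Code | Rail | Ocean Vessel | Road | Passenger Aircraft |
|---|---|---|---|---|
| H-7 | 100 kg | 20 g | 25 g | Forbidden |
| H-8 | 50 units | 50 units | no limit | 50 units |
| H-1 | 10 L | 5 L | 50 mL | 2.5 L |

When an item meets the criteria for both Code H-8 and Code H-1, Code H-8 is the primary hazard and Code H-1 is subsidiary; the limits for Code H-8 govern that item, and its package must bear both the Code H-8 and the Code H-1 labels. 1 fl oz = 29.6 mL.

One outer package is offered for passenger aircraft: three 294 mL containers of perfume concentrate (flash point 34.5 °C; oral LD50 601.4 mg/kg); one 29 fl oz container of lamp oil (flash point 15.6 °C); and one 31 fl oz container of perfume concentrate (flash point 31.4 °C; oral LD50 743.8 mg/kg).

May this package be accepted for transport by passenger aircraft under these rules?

No

Perfume concentrate: flash point 34.5 °C ≤ 45 °C → Code H-1 (Flammable Liquid).
The lamp oil has flash point 15.6 °C, which is ≤ 45 °C, so it is Code H-1 (Flammable Liquid).
Flash point 31.4 °C meets the Code H-1 criterion (Flammable Liquid), so the perfume concentrate is Code H-1.
Total Code H-1: (three 294 mL containers = 882 mL) + (one 29 fl oz container = 858.4 mL) + (one 31 fl oz container = 917.6 mL) = 2.658 L.
2.658 L exceeds the passenger aircraft limit of 2.5 L for Code H-1.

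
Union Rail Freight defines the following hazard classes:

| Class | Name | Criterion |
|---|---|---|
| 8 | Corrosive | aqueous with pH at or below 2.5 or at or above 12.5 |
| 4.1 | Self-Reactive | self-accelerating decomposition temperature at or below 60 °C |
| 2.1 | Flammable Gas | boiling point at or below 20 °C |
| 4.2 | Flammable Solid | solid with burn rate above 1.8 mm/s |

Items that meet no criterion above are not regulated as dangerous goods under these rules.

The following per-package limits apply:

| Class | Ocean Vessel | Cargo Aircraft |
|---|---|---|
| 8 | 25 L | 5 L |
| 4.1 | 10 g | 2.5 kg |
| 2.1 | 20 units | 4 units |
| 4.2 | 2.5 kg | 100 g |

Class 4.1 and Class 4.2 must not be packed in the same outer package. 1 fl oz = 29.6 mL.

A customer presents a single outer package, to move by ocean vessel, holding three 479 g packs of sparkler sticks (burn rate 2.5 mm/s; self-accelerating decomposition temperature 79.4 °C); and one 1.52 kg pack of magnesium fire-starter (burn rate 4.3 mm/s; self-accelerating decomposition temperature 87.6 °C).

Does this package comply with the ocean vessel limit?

With burn rate 2.5 mm/s (> 1.8 mm/s), the sparkler sticks fall in Class 4.2.
With burn rate 4.3 mm/s (> 1.8 mm/s), the magnesium fire-starter falls in Class 4.2.
Total Class 4.2: (three 479 g packs = 1.437 kg) + 1.52 kg = 2.957 kg.
2.957 kg exceeds the ocean vessel limit of 2.5 kg for Class 4.2.

No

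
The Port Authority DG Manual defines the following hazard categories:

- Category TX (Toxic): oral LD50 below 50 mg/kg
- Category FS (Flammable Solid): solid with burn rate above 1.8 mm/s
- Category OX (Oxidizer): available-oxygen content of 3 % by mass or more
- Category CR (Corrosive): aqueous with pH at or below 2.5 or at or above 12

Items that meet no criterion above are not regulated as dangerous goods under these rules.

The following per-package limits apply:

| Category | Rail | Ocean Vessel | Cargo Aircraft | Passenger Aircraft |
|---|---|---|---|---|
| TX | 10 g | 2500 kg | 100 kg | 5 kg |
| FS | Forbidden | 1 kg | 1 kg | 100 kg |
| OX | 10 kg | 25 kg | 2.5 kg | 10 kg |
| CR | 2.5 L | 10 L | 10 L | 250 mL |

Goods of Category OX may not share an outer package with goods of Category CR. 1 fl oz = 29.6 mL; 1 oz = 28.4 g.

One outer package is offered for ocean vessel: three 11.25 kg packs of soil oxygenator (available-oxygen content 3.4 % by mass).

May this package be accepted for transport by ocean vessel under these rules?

The soil oxygenator has available-oxygen content 3.4 % by mass, which is ≥ 3 % by mass, so it is Category OX (Oxidizer).
Category OX quantity: three 11.25 kg packs = 33.75 kg.
That exceeds the Category OX ocean vessel limit of 25 kg.

No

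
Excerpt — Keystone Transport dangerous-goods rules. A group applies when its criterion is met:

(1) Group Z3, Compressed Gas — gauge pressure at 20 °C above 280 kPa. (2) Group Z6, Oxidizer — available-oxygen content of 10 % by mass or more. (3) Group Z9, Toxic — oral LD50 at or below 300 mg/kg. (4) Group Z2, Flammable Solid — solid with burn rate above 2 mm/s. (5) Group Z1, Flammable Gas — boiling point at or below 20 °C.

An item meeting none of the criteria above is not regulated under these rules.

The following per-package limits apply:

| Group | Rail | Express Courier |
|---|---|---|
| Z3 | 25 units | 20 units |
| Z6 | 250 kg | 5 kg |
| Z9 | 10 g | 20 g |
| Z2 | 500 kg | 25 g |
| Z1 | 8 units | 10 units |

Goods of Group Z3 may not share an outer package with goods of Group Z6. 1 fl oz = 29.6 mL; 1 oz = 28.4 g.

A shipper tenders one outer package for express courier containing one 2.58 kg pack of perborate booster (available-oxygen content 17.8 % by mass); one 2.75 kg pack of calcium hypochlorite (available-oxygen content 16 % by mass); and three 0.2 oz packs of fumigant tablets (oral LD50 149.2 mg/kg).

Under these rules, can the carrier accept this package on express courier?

Perborate booster: available-oxygen content 17.8 % by mass ≥ 10 % by mass → Group Z6 (Oxidizer).
The calcium hypochlorite has available-oxygen content 16 % by mass, which is ≥ 10 % by mass, so it is Group Z6 (Oxidizer).
With oral LD50 149.2 mg/kg (≤ 300 mg/kg), the fumigant tablets fall in Group Z9.
Group Z6 net quantity: 2.58 kg + 2.75 kg = 5.33 kg.
That exceeds the Group Z6 express courier limit of 5 kg.
Group Z9 quantity: three 0.2 oz packs = 17.04 g.
That is within the Group Z9 express courier limit of 20 g.
The segregation rule (Group Z3 with Group Z6) does not apply to Group Z6 with Group Z9.

No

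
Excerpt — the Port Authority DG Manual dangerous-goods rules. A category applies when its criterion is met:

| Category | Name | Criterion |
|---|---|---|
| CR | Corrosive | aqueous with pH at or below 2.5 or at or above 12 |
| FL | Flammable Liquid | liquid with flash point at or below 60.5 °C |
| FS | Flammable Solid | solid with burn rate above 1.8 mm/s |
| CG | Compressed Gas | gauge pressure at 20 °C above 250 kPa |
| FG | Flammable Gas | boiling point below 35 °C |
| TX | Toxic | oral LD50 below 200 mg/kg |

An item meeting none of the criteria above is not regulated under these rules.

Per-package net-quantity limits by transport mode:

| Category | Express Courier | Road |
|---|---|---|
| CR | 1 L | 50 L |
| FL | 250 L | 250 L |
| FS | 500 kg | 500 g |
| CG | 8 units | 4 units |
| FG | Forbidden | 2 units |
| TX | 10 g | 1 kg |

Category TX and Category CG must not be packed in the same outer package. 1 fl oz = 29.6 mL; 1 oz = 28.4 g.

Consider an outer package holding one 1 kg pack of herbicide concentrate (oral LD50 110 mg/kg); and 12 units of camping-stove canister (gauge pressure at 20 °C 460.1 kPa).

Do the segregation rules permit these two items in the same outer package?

With oral LD50 110 mg/kg (< 200 mg/kg), the herbicide concentrate falls in Category TX.
Camping-stove canister: gauge pressure at 20 °C 460.1 kPa > 250 kPa → Category CG (Compressed Gas).
Category TX and Category CG may not share an outer package.

No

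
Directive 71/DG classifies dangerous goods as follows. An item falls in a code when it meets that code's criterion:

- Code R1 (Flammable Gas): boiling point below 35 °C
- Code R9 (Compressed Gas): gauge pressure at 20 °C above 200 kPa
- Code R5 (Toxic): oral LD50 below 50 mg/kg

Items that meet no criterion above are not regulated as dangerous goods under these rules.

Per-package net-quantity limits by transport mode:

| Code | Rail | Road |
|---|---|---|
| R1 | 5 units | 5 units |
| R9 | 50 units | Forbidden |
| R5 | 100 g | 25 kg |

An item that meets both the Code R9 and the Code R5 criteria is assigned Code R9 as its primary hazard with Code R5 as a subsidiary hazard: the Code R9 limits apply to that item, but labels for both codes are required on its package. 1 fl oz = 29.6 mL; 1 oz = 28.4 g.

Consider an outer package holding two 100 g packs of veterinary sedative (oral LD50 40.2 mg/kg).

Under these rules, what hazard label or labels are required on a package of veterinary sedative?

Code R5

Oral LD50 40.2 mg/kg meets the Code R5 criterion (Toxic), so the veterinary sedative is Code R5.
Only the Code R5 label is required.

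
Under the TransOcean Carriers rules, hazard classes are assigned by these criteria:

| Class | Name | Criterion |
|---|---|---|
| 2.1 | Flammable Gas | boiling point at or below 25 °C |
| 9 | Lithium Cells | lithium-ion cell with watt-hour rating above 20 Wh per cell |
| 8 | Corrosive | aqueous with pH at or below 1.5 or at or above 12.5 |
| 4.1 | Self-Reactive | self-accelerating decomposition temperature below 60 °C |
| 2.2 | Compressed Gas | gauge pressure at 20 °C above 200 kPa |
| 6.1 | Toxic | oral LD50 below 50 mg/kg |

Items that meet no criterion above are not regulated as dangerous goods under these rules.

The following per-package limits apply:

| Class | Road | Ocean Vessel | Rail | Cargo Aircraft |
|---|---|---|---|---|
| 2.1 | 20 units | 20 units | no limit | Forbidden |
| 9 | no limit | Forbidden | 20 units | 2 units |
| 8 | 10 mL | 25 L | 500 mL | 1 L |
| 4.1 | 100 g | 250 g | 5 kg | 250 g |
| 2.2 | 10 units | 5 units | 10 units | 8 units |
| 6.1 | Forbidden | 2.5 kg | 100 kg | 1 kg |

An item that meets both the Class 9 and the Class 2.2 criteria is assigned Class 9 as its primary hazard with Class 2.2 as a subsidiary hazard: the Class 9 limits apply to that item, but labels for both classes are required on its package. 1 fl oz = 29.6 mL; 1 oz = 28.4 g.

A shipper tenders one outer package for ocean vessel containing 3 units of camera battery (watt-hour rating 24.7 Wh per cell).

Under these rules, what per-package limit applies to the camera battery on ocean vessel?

Forbidden

Camera battery: watt-hour rating 24.7 Wh per cell > 20 Wh per cell → Class 9 (Lithium Cells).
The ocean vessel limit for Class 9 is Forbidden.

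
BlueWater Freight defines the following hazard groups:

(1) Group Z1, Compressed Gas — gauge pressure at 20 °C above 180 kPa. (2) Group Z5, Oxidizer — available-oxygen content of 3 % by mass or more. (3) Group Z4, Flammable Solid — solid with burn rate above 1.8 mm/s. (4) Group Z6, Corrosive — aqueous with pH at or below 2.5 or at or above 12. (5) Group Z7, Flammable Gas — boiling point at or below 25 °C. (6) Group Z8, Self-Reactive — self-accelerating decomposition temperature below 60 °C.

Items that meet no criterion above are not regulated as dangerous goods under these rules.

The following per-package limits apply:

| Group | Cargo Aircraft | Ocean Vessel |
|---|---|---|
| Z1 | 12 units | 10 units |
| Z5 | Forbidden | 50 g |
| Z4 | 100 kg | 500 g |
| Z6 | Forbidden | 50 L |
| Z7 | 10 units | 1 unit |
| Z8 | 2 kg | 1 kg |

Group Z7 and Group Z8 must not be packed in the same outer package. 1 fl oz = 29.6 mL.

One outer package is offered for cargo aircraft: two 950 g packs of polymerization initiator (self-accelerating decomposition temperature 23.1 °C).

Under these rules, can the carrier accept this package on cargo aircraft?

Yes

With self-accelerating decomposition temperature 23.1 °C (< 60 °C), the polymerization initiator falls in Group Z8.
Group Z8 quantity: two 950 g packs = 1.9 kg.
That is within the Group Z8 cargo aircraft limit of 2 kg.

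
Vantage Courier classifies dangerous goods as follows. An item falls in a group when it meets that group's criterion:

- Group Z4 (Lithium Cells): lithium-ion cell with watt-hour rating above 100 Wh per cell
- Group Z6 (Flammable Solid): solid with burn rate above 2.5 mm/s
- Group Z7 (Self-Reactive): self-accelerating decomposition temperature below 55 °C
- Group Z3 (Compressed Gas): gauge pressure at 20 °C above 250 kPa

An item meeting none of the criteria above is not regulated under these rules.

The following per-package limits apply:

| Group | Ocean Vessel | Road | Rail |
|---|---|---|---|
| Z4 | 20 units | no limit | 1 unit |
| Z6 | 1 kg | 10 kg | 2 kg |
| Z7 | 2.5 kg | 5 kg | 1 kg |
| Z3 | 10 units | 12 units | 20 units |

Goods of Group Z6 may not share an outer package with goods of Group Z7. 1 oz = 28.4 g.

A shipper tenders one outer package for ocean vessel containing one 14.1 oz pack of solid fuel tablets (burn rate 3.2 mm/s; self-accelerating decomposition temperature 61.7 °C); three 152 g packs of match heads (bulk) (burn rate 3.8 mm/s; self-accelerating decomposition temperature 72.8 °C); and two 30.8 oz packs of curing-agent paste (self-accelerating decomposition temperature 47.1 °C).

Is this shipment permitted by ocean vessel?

With burn rate 3.2 mm/s (> 2.5 mm/s), the solid fuel tablets fall in Group Z6.
The match heads (bulk) have burn rate 3.8 mm/s, which is > 2.5 mm/s, so they are Group Z6 (Flammable Solid).
Curing-agent paste: self-accelerating decomposition temperature 47.1 °C < 55 °C → Group Z7 (Self-Reactive).
Total Group Z6: (one 14.1 oz pack = 400.44 g) + (three 152 g packs = 456 g) = 856.44 g.
That is within the Group Z6 ocean vessel limit of 1 kg.
Group Z7 quantity: two 30.8 oz packs = 1749.44 g.
That is within the Group Z7 ocean vessel limit of 2.5 kg.
Group Z6 and Group Z7 may not share an outer package.

No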